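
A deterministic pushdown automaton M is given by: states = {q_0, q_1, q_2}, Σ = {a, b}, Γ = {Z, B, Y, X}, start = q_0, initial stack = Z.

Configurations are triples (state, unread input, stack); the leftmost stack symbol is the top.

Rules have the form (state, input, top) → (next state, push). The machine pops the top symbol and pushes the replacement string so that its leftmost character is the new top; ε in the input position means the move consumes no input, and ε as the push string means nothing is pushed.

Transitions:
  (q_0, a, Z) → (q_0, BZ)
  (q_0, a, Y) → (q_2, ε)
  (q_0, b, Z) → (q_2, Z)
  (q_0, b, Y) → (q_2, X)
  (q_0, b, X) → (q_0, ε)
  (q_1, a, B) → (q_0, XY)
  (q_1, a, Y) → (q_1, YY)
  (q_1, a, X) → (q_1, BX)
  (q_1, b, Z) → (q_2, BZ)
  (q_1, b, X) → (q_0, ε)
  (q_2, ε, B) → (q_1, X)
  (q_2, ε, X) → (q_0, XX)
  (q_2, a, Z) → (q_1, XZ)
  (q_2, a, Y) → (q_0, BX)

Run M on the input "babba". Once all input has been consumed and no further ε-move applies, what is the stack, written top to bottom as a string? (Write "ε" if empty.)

XZ

(q_0, babba, Z) ⊢ (q_2, abba, Z) ⊢ (q_1, bba, XZ) ⊢ (q_0, ba, Z) ⊢ (q_2, a, Z) ⊢ (q_1, ε, XZ)
All input consumed in state q_1 with stack XZ.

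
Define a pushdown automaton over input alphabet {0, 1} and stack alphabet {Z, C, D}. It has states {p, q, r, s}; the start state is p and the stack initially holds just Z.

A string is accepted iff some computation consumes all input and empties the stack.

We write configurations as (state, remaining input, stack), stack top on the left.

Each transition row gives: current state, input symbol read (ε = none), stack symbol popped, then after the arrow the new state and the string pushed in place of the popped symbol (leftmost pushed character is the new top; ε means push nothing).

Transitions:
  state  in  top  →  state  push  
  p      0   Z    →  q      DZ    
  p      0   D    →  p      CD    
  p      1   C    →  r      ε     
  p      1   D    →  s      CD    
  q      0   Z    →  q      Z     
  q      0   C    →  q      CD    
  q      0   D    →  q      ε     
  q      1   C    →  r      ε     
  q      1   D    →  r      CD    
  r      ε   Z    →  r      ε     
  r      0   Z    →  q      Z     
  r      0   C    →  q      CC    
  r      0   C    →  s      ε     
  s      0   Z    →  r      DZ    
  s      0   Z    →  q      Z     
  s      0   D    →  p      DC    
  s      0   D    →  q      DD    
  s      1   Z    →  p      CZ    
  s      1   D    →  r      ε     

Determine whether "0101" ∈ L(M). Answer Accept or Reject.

One accepting computation: (p, 0101, Z) ⊢ (q, 101, DZ) ⊢ (r, 01, CDZ) ⊢ (s, 1, DZ) ⊢ (r, ε, Z) ⊢ (r, ε, ε)
All input consumed and the stack is empty.

Accept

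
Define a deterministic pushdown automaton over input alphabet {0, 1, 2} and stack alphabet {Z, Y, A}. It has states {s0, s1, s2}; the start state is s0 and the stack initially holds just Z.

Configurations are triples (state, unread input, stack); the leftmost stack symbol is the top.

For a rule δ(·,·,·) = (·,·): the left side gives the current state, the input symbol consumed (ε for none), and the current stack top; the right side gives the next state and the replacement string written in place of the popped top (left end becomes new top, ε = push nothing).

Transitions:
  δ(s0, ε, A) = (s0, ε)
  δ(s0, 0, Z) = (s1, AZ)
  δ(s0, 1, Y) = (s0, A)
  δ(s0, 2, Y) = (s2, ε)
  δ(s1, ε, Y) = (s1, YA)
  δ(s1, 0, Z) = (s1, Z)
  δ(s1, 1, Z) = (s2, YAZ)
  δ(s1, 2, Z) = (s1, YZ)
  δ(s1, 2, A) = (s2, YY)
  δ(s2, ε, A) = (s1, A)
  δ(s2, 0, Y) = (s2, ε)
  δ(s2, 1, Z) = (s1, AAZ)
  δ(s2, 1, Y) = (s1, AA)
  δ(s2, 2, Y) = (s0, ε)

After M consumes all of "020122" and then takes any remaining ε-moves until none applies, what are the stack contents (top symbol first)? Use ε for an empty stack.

YAZ

(s0, 020122, Z) ⊢ (s1, 20122, AZ) ⊢ (s2, 0122, YYZ) ⊢ (s2, 122, YZ) ⊢ (s1, 22, AAZ) ⊢ (s2, 2, YYAZ) ⊢ (s0, ε, YAZ)
All input consumed in state s0 with stack YAZ.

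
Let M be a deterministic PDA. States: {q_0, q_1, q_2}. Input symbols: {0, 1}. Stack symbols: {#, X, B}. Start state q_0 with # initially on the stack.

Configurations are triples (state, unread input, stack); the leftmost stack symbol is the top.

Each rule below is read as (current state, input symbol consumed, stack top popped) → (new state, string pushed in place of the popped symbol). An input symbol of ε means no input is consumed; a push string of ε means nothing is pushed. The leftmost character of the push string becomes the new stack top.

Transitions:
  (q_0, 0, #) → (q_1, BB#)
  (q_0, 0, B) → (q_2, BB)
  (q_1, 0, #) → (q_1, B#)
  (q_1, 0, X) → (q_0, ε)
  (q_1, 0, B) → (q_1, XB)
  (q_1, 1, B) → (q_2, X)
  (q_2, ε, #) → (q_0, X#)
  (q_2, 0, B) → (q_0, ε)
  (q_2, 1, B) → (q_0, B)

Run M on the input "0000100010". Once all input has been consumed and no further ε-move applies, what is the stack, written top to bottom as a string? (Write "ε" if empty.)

(q_0, 0000100010, #)
  read 0, top #: go to q_1, push BB# → (q_1, 000100010, BB#)
  read 0, top B: go to q_1, push XB → (q_1, 00100010, XBB#)
  read 0, top X: go to q_0, push ε → (q_0, 0100010, BB#)
  read 0, top B: go to q_2, push BB → (q_2, 100010, BBB#)
  read 1, top B: go to q_0, push B → (q_0, 00010, BBB#)
  read 0, top B: go to q_2, push BB → (q_2, 0010, BBBB#)
  read 0, top B: go to q_0, push ε → (q_0, 010, BBB#)
  read 0, top B: go to q_2, push BB → (q_2, 10, BBBB#)
  read 1, top B: go to q_0, push B → (q_0, 0, BBBB#)
  read 0, top B: go to q_2, push BB → (q_2, ε, BBBBB#)
All input consumed in state q_2 with stack BBBBB#.

BBBBB#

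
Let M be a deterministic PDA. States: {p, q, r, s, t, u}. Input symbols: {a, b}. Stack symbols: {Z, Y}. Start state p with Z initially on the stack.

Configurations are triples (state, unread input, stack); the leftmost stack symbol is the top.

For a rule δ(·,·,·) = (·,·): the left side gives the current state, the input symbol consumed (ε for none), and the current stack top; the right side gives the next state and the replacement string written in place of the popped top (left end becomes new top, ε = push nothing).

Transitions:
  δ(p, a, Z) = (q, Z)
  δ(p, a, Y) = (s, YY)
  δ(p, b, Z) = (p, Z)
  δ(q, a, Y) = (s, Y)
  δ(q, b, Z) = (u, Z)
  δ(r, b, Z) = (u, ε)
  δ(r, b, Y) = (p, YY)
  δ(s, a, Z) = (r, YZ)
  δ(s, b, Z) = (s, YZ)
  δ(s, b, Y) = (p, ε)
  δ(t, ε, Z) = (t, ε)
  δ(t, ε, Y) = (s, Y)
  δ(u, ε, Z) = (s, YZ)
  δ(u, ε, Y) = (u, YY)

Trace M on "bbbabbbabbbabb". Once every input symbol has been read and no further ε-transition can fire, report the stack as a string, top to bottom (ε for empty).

Z

(p, bbbabbbabbbabb, Z)
  read b, top Z: go to p, push Z → (p, bbabbbabbbabb, Z)
  read b, top Z: go to p, push Z → (p, babbbabbbabb, Z)
  read b, top Z: go to p, push Z → (p, abbbabbbabb, Z)
  read a, top Z: go to q, push Z → (q, bbbabbbabb, Z)
  read b, top Z: go to u, push Z → (u, bbabbbabb, Z)
  ε-move, top Z: go to s, push YZ → (s, bbabbbabb, YZ)
  read b, top Y: go to p, push ε → (p, babbbabb, Z)
  read b, top Z: go to p, push Z → (p, abbbabb, Z)
  read a, top Z: go to q, push Z → (q, bbbabb, Z)
  read b, top Z: go to u, push Z → (u, bbabb, Z)
  ε-move, top Z: go to s, push YZ → (s, bbabb, YZ)
  read b, top Y: go to p, push ε → (p, babb, Z)
  read b, top Z: go to p, push Z → (p, abb, Z)
  read a, top Z: go to q, push Z → (q, bb, Z)
  read b, top Z: go to u, push Z → (u, b, Z)
  ε-move, top Z: go to s, push YZ → (s, b, YZ)
  read b, top Y: go to p, push ε → (p, ε, Z)
All input consumed in state p with stack Z.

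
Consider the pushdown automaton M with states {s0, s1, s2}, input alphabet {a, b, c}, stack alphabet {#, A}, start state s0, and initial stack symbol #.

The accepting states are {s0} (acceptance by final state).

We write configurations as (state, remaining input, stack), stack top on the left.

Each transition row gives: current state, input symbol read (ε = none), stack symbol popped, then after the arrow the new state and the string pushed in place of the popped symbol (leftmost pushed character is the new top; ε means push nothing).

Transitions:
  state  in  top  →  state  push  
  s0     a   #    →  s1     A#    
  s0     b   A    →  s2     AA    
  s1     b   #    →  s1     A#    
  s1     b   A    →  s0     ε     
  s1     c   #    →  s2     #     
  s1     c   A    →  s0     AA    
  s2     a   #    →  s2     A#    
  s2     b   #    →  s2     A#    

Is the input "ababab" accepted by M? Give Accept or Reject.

Accept

One accepting computation: (s0, ababab, #) ⊢ (s1, babab, A#) ⊢ (s0, abab, #) ⊢ (s1, bab, A#) ⊢ (s0, ab, #) ⊢ (s1, b, A#) ⊢ (s0, ε, #)
All input consumed and state s0 ∈ F.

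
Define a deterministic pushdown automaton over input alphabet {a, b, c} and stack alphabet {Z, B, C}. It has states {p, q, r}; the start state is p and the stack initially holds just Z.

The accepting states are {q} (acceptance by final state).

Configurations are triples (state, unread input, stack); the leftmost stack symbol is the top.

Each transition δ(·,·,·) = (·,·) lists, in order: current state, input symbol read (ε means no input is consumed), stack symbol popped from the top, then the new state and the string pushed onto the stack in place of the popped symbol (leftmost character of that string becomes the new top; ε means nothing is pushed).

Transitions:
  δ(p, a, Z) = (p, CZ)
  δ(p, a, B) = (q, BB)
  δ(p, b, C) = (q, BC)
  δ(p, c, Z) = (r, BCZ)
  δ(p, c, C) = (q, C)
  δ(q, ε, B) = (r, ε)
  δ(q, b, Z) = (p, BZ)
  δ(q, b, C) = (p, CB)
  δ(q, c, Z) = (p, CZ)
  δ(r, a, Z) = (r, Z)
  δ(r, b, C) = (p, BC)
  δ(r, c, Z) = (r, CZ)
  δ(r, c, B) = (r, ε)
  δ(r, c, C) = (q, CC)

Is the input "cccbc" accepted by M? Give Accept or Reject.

Accept

(p, cccbc, Z)
  read c, top Z: go to r, push BCZ → (r, ccbc, BCZ)
  read c, top B: go to r, push ε → (r, cbc, CZ)
  read c, top C: go to q, push CC → (q, bc, CCZ)
  read b, top C: go to p, push CB → (p, c, CBCZ)
  read c, top C: go to q, push C → (q, ε, CBCZ)
All input consumed; state q ∈ F.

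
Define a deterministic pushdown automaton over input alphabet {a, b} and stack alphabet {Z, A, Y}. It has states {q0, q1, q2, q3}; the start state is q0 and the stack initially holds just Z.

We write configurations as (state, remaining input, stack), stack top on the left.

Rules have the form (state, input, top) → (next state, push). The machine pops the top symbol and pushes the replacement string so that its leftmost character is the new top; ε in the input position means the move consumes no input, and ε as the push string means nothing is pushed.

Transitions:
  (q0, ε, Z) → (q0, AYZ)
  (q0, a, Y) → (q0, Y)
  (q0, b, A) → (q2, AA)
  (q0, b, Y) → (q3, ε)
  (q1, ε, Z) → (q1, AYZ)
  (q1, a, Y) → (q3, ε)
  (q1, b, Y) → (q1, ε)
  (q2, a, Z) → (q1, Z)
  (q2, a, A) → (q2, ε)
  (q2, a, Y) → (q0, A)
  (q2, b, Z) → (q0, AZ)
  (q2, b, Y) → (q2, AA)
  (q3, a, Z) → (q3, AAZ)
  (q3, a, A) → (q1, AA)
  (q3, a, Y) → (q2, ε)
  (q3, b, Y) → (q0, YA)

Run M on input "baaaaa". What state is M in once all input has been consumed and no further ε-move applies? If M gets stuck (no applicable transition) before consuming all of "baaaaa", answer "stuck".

stuck

(q0, baaaaa, Z) ⊢ (q0, baaaaa, AYZ) ⊢ (q2, aaaaa, AAYZ) ⊢ (q2, aaaa, AYZ) ⊢ (q2, aaa, YZ) ⊢ (q0, aa, AZ)
No transition for (q0, a, top A); M blocks with input aa remaining.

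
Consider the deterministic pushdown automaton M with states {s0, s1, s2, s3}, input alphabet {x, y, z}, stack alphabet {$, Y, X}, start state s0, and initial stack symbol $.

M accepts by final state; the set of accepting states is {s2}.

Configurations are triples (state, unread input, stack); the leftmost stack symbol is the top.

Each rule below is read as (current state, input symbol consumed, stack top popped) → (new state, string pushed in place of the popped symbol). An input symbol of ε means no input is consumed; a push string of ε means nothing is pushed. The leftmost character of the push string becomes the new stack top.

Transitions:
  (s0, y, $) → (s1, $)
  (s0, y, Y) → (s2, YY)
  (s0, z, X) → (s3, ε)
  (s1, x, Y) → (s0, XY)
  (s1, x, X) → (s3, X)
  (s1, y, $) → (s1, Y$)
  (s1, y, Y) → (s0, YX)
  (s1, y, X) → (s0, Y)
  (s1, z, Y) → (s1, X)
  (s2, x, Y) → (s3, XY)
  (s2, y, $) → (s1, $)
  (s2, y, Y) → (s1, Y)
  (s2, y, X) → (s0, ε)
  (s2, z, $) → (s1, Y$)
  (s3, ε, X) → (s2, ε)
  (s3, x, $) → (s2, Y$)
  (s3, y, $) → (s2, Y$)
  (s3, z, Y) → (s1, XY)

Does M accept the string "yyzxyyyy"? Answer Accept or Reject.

Accept

(s0, yyzxyyyy, $) ⊢ (s1, yzxyyyy, $) ⊢ (s1, zxyyyy, Y$) ⊢ (s1, xyyyy, X$) ⊢ (s3, yyyy, X$) ⊢ (s2, yyyy, $) ⊢ (s1, yyy, $) ⊢ (s1, yy, Y$) ⊢ (s0, y, YX$) ⊢ (s2, ε, YYX$)
All input consumed; state s2 ∈ F.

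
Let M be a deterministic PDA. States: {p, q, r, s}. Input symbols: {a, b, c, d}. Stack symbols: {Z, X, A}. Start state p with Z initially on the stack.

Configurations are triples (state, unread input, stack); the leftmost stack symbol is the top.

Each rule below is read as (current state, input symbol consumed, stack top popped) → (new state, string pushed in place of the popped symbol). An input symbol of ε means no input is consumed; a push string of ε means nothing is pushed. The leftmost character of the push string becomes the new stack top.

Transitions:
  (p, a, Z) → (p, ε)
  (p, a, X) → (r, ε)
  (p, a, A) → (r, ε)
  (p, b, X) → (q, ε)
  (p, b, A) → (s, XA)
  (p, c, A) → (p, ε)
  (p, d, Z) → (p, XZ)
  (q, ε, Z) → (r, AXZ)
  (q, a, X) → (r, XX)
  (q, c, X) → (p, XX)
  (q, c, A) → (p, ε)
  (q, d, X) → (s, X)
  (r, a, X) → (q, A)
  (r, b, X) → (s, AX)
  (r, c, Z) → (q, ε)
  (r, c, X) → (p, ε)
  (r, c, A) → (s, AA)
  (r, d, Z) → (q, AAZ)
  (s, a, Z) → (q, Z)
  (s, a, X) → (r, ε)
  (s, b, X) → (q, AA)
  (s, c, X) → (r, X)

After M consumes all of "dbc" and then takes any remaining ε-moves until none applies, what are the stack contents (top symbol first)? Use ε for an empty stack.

(p, dbc, Z)
  read d, top Z: go to p, push XZ → (p, bc, XZ)
  read b, top X: go to q, push ε → (q, c, Z)
  ε-move, top Z: go to r, push AXZ → (r, c, AXZ)
  read c, top A: go to s, push AA → (s, ε, AAXZ)
All input consumed in state s with stack AAXZ.

AAXZ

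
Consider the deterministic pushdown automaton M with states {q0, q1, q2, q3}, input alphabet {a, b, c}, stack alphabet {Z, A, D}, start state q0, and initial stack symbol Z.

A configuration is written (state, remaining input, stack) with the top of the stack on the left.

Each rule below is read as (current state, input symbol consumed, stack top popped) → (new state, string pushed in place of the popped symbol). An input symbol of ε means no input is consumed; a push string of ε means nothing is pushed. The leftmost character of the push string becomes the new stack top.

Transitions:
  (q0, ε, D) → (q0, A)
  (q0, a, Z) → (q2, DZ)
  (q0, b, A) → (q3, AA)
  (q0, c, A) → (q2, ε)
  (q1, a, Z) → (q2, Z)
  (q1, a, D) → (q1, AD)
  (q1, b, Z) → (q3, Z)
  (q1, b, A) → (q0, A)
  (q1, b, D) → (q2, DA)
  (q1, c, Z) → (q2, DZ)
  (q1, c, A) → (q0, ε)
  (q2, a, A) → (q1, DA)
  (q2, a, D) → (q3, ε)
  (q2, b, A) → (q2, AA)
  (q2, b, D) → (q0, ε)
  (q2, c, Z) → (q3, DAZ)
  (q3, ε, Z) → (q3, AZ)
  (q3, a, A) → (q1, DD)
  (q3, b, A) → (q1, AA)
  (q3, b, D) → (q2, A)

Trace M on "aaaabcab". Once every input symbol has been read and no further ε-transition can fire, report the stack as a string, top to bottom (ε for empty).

(q0, aaaabcab, Z)
  read a, top Z: go to q2, push DZ → (q2, aaabcab, DZ)
  read a, top D: go to q3, push ε → (q3, aabcab, Z)
  ε-move, top Z: go to q3, push AZ → (q3, aabcab, AZ)
  read a, top A: go to q1, push DD → (q1, abcab, DDZ)
  read a, top D: go to q1, push AD → (q1, bcab, ADDZ)
  read b, top A: go to q0, push A → (q0, cab, ADDZ)
  read c, top A: go to q2, push ε → (q2, ab, DDZ)
  read a, top D: go to q3, push ε → (q3, b, DZ)
  read b, top D: go to q2, push A → (q2, ε, AZ)
All input consumed in state q2 with stack AZ.

AZ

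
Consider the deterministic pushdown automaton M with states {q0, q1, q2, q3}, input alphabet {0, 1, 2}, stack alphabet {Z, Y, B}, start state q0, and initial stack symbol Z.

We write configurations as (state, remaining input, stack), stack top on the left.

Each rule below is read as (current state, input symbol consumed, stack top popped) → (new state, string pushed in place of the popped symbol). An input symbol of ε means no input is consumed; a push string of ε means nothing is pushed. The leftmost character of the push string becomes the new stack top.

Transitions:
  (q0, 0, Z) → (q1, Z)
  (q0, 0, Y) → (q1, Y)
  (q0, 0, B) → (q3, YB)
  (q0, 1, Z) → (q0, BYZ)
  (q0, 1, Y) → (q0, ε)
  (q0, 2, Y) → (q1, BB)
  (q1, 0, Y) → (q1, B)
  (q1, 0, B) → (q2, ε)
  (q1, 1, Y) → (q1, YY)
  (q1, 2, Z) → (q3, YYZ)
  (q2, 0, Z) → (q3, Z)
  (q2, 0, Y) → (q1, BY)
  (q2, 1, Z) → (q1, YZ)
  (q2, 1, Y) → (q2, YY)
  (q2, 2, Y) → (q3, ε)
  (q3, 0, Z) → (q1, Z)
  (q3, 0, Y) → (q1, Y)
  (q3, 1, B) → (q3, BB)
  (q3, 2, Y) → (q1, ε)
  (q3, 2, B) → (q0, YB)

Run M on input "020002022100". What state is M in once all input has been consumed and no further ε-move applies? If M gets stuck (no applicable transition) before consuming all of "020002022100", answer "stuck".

(q0, 020002022100, Z)
  read 0, top Z: go to q1, push Z → (q1, 20002022100, Z)
  read 2, top Z: go to q3, push YYZ → (q3, 0002022100, YYZ)
  read 0, top Y: go to q1, push Y → (q1, 002022100, YYZ)
  read 0, top Y: go to q1, push B → (q1, 02022100, BYZ)
  read 0, top B: go to q2, push ε → (q2, 2022100, YZ)
  read 2, top Y: go to q3, push ε → (q3, 022100, Z)
  read 0, top Z: go to q1, push Z → (q1, 22100, Z)
  read 2, top Z: go to q3, push YYZ → (q3, 2100, YYZ)
  read 2, top Y: go to q1, push ε → (q1, 100, YZ)
  read 1, top Y: go to q1, push YY → (q1, 00, YYZ)
  read 0, top Y: go to q1, push B → (q1, 0, BYZ)
  read 0, top B: go to q2, push ε → (q2, ε, YZ)
All input consumed; M is in state q2.

q2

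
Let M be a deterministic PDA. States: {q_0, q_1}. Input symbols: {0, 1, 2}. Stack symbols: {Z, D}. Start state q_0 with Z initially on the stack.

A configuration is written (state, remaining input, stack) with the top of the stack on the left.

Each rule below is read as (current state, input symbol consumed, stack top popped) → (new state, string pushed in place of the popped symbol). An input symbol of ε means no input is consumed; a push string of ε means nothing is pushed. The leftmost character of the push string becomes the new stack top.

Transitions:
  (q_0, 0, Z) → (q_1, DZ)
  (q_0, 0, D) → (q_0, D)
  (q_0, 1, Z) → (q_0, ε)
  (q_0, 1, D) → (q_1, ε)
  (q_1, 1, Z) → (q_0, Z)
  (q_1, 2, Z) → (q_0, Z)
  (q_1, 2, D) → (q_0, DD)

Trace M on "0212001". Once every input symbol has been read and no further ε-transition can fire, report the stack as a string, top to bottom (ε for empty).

(q_0, 0212001, Z) ⊢ (q_1, 212001, DZ) ⊢ (q_0, 12001, DDZ) ⊢ (q_1, 2001, DZ) ⊢ (q_0, 001, DDZ) ⊢ (q_0, 01, DDZ) ⊢ (q_0, 1, DDZ) ⊢ (q_1, ε, DZ)
All input consumed in state q_1 with stack DZ.

DZ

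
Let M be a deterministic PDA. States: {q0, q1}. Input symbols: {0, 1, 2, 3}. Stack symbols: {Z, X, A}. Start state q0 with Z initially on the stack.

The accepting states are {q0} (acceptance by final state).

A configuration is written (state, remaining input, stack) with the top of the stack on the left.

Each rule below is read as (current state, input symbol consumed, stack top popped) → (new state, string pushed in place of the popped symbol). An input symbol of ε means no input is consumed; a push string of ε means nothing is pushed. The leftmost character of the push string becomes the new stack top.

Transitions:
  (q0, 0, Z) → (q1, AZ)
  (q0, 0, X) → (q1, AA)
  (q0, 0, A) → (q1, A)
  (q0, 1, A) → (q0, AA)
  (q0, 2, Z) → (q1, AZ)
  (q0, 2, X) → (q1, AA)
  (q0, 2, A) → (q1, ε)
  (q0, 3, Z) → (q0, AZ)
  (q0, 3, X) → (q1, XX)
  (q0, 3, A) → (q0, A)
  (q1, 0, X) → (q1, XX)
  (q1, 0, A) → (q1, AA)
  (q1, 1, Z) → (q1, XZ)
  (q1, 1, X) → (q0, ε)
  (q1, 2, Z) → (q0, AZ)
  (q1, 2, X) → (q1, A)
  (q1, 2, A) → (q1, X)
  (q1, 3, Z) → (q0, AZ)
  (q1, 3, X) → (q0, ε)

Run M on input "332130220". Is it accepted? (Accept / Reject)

Reject

(q0, 332130220, Z) ⊢ (q0, 32130220, AZ) ⊢ (q0, 2130220, AZ) ⊢ (q1, 130220, Z) ⊢ (q1, 30220, XZ) ⊢ (q0, 0220, Z) ⊢ (q1, 220, AZ) ⊢ (q1, 20, XZ) ⊢ (q1, 0, AZ) ⊢ (q1, ε, AAZ)
All input consumed; state q1 ∉ F and no further ε-move applies.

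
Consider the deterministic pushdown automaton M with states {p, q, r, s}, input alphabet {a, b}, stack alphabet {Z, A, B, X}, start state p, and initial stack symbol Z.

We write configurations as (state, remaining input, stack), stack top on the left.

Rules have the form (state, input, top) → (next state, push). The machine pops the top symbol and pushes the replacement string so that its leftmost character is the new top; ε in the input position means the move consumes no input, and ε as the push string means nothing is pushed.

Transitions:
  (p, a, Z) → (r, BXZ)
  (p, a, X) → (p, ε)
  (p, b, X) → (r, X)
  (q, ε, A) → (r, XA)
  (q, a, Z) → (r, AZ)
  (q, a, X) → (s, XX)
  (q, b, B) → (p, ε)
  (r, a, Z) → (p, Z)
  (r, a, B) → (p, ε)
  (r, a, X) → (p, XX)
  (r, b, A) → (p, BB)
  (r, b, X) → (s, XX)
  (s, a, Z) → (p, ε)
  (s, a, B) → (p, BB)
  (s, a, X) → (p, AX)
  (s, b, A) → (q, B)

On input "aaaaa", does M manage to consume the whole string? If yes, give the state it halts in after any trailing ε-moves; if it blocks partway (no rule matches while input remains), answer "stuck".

p

(p, aaaaa, Z) ⊢ (r, aaaa, BXZ) ⊢ (p, aaa, XZ) ⊢ (p, aa, Z) ⊢ (r, a, BXZ) ⊢ (p, ε, XZ)
All input consumed; M is in state p.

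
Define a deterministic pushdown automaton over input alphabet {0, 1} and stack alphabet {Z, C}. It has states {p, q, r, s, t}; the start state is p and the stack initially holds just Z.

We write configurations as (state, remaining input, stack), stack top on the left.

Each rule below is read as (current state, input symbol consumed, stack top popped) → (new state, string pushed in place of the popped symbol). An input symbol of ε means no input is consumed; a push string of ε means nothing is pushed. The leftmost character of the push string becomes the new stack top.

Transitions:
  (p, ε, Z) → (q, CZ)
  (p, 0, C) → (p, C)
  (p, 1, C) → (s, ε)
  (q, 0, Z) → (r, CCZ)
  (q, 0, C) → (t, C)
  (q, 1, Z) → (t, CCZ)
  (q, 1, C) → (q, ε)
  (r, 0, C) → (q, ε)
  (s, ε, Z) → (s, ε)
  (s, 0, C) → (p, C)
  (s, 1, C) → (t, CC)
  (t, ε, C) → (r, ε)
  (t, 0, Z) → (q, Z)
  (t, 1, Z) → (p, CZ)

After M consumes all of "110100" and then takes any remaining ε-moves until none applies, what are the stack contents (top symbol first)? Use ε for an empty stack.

CCZ

(p, 110100, Z)
  ε-move, top Z: go to q, push CZ → (q, 110100, CZ)
  read 1, top C: go to q, push ε → (q, 10100, Z)
  read 1, top Z: go to t, push CCZ → (t, 0100, CCZ)
  ε-move, top C: go to r, push ε → (r, 0100, CZ)
  read 0, top C: go to q, push ε → (q, 100, Z)
  read 1, top Z: go to t, push CCZ → (t, 00, CCZ)
  ε-move, top C: go to r, push ε → (r, 00, CZ)
  read 0, top C: go to q, push ε → (q, 0, Z)
  read 0, top Z: go to r, push CCZ → (r, ε, CCZ)
All input consumed in state r with stack CCZ.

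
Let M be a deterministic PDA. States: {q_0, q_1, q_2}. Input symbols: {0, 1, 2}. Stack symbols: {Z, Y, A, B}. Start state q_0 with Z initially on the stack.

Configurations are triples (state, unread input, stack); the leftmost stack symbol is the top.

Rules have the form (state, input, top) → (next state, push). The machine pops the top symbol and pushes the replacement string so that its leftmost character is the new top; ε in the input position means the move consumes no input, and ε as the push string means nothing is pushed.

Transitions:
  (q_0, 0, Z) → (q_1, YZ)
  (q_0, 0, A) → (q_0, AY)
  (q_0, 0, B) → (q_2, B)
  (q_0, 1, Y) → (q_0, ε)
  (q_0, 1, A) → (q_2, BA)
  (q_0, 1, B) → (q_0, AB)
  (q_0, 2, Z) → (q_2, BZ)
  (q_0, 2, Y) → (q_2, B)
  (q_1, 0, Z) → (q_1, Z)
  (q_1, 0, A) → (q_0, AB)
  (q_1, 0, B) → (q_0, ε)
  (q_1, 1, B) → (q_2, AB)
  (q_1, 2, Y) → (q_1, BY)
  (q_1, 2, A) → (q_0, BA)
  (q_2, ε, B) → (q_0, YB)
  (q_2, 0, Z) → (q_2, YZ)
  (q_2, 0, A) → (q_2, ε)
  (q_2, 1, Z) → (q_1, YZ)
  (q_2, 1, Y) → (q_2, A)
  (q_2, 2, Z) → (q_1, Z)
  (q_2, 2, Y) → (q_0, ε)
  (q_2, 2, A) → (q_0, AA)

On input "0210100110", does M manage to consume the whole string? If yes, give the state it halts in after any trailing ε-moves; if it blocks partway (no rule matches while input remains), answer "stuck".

(q_0, 0210100110, Z)
  read 0, top Z: go to q_1, push YZ → (q_1, 210100110, YZ)
  read 2, top Y: go to q_1, push BY → (q_1, 10100110, BYZ)
  read 1, top B: go to q_2, push AB → (q_2, 0100110, ABYZ)
  read 0, top A: go to q_2, push ε → (q_2, 100110, BYZ)
  ε-move, top B: go to q_0, push YB → (q_0, 100110, YBYZ)
  read 1, top Y: go to q_0, push ε → (q_0, 00110, BYZ)
  read 0, top B: go to q_2, push B → (q_2, 0110, BYZ)
  ε-move, top B: go to q_0, push YB → (q_0, 0110, YBYZ)
No transition for (q_0, 0, top Y); M blocks with input 0110 remaining.

stuck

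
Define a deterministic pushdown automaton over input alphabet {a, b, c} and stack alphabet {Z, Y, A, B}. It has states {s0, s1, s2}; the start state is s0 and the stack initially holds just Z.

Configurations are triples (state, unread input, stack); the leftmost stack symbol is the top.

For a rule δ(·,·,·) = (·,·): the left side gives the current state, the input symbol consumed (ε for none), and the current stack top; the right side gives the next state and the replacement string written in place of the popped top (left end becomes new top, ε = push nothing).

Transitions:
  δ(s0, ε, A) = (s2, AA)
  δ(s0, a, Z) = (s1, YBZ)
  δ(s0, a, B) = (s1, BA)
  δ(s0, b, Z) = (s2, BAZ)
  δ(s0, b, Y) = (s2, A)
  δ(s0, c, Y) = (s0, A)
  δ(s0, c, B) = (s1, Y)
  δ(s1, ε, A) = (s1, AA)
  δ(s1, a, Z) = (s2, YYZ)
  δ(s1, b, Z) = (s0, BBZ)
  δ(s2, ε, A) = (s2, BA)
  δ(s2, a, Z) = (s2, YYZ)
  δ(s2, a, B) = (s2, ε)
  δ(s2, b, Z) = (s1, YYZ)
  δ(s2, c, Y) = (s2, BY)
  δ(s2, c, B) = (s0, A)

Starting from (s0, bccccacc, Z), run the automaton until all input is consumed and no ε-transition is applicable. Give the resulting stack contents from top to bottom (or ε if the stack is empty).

BAAAAAAAAAAAAAZ

(s0, bccccacc, Z)
  read b, top Z: go to s2, push BAZ → (s2, ccccacc, BAZ)
  read c, top B: go to s0, push A → (s0, cccacc, AAZ)
  ε-move, top A: go to s2, push AA → (s2, cccacc, AAAZ)
  ε-move, top A: go to s2, push BA → (s2, cccacc, BAAAZ)
  read c, top B: go to s0, push A → (s0, ccacc, AAAAZ)
  ε-move, top A: go to s2, push AA → (s2, ccacc, AAAAAZ)
  ε-move, top A: go to s2, push BA → (s2, ccacc, BAAAAAZ)
  read c, top B: go to s0, push A → (s0, cacc, AAAAAAZ)
  ε-move, top A: go to s2, push AA → (s2, cacc, AAAAAAAZ)
  ε-move, top A: go to s2, push BA → (s2, cacc, BAAAAAAAZ)
  read c, top B: go to s0, push A → (s0, acc, AAAAAAAAZ)
  ε-move, top A: go to s2, push AA → (s2, acc, AAAAAAAAAZ)
  ε-move, top A: go to s2, push BA → (s2, acc, BAAAAAAAAAZ)
  read a, top B: go to s2, push ε → (s2, cc, AAAAAAAAAZ)
  ε-move, top A: go to s2, push BA → (s2, cc, BAAAAAAAAAZ)
  read c, top B: go to s0, push A → (s0, c, AAAAAAAAAAZ)
  ε-move, top A: go to s2, push AA → (s2, c, AAAAAAAAAAAZ)
  ε-move, top A: go to s2, push BA → (s2, c, BAAAAAAAAAAAZ)
  read c, top B: go to s0, push A → (s0, ε, AAAAAAAAAAAAZ)
  ε-move, top A: go to s2, push AA → (s2, ε, AAAAAAAAAAAAAZ)
  ε-move, top A: go to s2, push BA → (s2, ε, BAAAAAAAAAAAAAZ)
All input consumed in state s2 with stack BAAAAAAAAAAAAAZ.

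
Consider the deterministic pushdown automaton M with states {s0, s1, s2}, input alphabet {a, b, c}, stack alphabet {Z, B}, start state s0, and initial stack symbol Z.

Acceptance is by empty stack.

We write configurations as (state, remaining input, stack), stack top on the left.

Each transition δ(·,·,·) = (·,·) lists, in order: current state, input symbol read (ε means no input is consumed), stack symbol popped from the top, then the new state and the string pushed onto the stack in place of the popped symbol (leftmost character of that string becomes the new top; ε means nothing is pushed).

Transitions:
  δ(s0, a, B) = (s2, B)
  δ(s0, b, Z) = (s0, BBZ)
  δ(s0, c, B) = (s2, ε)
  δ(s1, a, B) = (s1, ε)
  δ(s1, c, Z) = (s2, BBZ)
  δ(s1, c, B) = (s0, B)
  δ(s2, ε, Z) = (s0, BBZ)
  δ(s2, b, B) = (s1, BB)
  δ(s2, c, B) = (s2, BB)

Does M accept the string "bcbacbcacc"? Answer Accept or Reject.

Reject

(s0, bcbacbcacc, Z) ⊢ (s0, cbacbcacc, BBZ) ⊢ (s2, bacbcacc, BZ) ⊢ (s1, acbcacc, BBZ) ⊢ (s1, cbcacc, BZ) ⊢ (s0, bcacc, BZ)
No transition applies at (s0, bcacc, BZ); input not fully consumed.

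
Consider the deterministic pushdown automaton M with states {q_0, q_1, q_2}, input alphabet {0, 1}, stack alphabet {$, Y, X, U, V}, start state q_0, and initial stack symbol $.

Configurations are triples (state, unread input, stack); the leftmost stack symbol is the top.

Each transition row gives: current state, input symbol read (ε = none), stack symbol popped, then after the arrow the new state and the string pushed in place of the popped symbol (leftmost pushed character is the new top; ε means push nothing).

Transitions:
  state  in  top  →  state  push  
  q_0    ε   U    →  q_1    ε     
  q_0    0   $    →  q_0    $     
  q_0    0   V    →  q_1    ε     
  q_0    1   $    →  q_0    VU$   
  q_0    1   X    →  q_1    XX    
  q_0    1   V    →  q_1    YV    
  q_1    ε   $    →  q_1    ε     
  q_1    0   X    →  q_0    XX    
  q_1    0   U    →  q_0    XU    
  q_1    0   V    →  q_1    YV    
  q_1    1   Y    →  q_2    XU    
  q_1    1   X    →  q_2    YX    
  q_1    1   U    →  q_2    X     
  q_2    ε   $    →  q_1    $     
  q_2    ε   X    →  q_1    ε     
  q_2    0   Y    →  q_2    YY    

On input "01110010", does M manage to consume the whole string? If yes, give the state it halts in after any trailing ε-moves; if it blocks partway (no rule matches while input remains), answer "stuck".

(q_0, 01110010, $)
  read 0, top $: go to q_0, push $ → (q_0, 1110010, $)
  read 1, top $: go to q_0, push VU$ → (q_0, 110010, VU$)
  read 1, top V: go to q_1, push YV → (q_1, 10010, YVU$)
  read 1, top Y: go to q_2, push XU → (q_2, 0010, XUVU$)
  ε-move, top X: go to q_1, push ε → (q_1, 0010, UVU$)
  read 0, top U: go to q_0, push XU → (q_0, 010, XUVU$)
No transition for (q_0, 0, top X); M blocks with input 010 remaining.

stuck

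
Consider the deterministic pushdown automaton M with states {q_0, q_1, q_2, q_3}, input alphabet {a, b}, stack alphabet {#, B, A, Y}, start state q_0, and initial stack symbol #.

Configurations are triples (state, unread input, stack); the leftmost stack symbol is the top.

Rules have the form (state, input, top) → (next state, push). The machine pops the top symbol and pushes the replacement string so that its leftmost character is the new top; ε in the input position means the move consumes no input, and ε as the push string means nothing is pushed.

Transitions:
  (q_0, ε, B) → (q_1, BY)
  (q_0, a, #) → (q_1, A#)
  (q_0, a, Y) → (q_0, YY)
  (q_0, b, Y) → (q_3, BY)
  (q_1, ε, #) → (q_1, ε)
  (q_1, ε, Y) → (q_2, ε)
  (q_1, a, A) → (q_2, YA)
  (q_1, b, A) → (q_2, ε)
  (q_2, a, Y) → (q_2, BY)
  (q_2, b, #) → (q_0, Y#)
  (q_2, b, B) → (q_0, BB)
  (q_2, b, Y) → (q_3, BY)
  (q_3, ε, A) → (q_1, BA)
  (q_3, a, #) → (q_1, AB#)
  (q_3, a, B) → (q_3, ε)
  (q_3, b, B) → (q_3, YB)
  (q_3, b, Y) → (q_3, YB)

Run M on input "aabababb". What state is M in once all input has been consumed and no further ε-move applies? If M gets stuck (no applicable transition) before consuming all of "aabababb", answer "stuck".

(q_0, aabababb, #)
  read a, top #: go to q_1, push A# → (q_1, abababb, A#)
  read a, top A: go to q_2, push YA → (q_2, bababb, YA#)
  read b, top Y: go to q_3, push BY → (q_3, ababb, BYA#)
  read a, top B: go to q_3, push ε → (q_3, babb, YA#)
  read b, top Y: go to q_3, push YB → (q_3, abb, YBA#)
No transition for (q_3, a, top Y); M blocks with input abb remaining.

stuck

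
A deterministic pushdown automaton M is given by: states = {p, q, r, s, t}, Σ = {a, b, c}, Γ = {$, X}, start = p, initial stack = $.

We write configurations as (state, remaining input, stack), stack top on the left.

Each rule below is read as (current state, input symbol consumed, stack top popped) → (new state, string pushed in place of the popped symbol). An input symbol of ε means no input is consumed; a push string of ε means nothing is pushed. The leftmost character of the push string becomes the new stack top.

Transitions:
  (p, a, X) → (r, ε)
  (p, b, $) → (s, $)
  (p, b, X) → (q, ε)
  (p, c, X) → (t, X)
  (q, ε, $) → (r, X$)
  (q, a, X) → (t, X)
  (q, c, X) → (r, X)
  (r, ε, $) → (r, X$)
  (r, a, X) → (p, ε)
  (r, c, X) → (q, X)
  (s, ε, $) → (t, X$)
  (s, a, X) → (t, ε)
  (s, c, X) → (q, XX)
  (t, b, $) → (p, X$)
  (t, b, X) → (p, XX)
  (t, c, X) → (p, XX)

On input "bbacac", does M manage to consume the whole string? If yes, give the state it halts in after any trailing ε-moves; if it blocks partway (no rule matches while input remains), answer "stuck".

p

(p, bbacac, $)
  read b, top $: go to s, push $ → (s, bacac, $)
  ε-move, top $: go to t, push X$ → (t, bacac, X$)
  read b, top X: go to p, push XX → (p, acac, XX$)
  read a, top X: go to r, push ε → (r, cac, X$)
  read c, top X: go to q, push X → (q, ac, X$)
  read a, top X: go to t, push X → (t, c, X$)
  read c, top X: go to p, push XX → (p, ε, XX$)
All input consumed; M is in state p.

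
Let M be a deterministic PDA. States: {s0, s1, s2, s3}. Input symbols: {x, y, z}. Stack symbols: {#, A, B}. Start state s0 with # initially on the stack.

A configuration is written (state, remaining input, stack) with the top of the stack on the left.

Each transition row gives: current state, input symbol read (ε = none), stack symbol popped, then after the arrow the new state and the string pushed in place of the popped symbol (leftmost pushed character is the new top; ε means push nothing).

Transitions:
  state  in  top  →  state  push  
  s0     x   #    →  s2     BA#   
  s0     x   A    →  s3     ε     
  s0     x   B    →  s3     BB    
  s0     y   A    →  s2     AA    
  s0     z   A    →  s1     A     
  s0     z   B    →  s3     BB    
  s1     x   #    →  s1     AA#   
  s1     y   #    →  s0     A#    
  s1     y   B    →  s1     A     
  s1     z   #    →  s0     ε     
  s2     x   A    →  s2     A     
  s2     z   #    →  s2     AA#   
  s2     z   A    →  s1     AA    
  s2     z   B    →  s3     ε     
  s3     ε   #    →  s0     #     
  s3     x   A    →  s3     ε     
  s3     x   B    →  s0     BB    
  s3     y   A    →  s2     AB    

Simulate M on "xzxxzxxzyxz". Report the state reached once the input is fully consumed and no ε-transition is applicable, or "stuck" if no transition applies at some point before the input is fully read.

(s0, xzxxzxxzyxz, #)
  read x, top #: go to s2, push BA# → (s2, zxxzxxzyxz, BA#)
  read z, top B: go to s3, push ε → (s3, xxzxxzyxz, A#)
  read x, top A: go to s3, push ε → (s3, xzxxzyxz, #)
  ε-move, top #: go to s0, push # → (s0, xzxxzyxz, #)
  read x, top #: go to s2, push BA# → (s2, zxxzyxz, BA#)
  read z, top B: go to s3, push ε → (s3, xxzyxz, A#)
  read x, top A: go to s3, push ε → (s3, xzyxz, #)
  ε-move, top #: go to s0, push # → (s0, xzyxz, #)
  read x, top #: go to s2, push BA# → (s2, zyxz, BA#)
  read z, top B: go to s3, push ε → (s3, yxz, A#)
  read y, top A: go to s2, push AB → (s2, xz, AB#)
  read x, top A: go to s2, push A → (s2, z, AB#)
  read z, top A: go to s1, push AA → (s1, ε, AAB#)
All input consumed; M is in state s1.

s1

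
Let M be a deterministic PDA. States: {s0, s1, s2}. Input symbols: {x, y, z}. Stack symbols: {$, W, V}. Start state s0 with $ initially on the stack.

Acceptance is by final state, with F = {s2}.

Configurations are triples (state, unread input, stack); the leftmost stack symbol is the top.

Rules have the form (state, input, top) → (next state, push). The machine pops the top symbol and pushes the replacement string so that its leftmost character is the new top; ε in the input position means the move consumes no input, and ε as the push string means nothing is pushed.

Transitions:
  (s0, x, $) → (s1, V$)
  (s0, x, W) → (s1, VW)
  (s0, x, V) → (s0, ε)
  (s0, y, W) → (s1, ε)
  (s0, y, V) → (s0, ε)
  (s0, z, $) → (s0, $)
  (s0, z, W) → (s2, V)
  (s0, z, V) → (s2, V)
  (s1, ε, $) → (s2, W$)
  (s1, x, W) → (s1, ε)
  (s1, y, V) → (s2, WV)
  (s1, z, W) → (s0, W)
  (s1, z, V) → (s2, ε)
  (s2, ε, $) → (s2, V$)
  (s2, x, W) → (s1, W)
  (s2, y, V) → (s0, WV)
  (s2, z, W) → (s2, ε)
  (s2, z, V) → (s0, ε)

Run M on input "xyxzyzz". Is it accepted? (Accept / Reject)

Reject

(s0, xyxzyzz, $) ⊢ (s1, yxzyzz, V$) ⊢ (s2, xzyzz, WV$) ⊢ (s1, zyzz, WV$) ⊢ (s0, yzz, WV$) ⊢ (s1, zz, V$) ⊢ (s2, z, $) ⊢ (s2, z, V$) ⊢ (s0, ε, $)
All input consumed; state s0 ∉ F and no further ε-move applies.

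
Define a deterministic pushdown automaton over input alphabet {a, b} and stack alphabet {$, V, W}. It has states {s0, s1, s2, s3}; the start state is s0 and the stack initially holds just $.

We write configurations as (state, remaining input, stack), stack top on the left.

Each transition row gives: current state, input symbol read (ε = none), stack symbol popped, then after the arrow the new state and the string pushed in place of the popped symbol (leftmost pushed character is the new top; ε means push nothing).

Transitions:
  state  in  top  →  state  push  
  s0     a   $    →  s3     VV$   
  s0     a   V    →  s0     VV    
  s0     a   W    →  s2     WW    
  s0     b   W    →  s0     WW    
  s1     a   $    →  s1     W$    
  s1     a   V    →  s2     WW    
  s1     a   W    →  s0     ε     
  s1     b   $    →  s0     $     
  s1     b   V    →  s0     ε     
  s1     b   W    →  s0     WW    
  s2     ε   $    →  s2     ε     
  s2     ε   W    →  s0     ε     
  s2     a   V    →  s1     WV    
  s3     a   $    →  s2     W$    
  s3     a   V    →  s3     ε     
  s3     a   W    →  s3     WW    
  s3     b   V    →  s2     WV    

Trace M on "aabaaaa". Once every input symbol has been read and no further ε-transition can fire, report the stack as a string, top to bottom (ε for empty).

(s0, aabaaaa, $)
  read a, top $: go to s3, push VV$ → (s3, abaaaa, VV$)
  read a, top V: go to s3, push ε → (s3, baaaa, V$)
  read b, top V: go to s2, push WV → (s2, aaaa, WV$)
  ε-move, top W: go to s0, push ε → (s0, aaaa, V$)
  read a, top V: go to s0, push VV → (s0, aaa, VV$)
  read a, top V: go to s0, push VV → (s0, aa, VVV$)
  read a, top V: go to s0, push VV → (s0, a, VVVV$)
  read a, top V: go to s0, push VV → (s0, ε, VVVVV$)
All input consumed in state s0 with stack VVVVV$.

VVVVV$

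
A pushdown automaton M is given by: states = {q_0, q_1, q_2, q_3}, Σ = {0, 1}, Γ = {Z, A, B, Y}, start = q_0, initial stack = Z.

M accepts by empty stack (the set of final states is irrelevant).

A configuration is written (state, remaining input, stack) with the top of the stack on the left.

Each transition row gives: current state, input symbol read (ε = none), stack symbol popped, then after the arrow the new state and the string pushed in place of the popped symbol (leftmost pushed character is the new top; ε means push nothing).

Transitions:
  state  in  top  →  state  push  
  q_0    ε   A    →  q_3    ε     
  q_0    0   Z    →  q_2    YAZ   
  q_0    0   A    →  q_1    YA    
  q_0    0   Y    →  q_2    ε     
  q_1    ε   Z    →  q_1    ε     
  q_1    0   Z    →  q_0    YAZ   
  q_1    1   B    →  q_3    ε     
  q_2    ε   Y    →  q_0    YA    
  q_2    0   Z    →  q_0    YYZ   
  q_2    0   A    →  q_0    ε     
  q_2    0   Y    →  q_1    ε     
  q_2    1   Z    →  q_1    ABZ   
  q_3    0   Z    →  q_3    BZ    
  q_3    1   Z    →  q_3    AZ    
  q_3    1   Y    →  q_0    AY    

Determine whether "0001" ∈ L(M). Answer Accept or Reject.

No computation consumes all input and empties the stack.

Reject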